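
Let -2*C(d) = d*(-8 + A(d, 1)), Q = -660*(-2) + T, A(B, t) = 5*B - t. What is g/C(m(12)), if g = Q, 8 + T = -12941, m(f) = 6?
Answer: 11629/63 ≈ 184.59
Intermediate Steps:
T = -12949 (T = -8 - 12941 = -12949)
A(B, t) = -t + 5*B
Q = -11629 (Q = -660*(-2) - 12949 = 1320 - 12949 = -11629)
C(d) = -d*(-9 + 5*d)/2 (C(d) = -d*(-8 + (-1*1 + 5*d))/2 = -d*(-8 + (-1 + 5*d))/2 = -d*(-9 + 5*d)/2)
g = -11629
g/C(m(12)) = -11629*1/(3*(9 - 5*6)) = -11629*1/(3*(9 - 30)) = -11629/((1/2)*6*(-21)) = -11629/(-63) = -11629*(-1/63) = 11629/63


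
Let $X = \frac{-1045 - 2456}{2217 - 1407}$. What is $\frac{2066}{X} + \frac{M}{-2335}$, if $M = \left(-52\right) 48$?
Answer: $- \frac{433198956}{908315} \approx -476.93$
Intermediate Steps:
$X = - \frac{389}{90}$ ($X = - \frac{3501}{810} = \left(-3501\right) \frac{1}{810} = - \frac{389}{90} \approx -4.3222$)
$M = -2496$
$\frac{2066}{X} + \frac{M}{-2335} = \frac{2066}{- \frac{389}{90}} - \frac{2496}{-2335} = 2066 \left(- \frac{90}{389}\right) - - \frac{2496}{2335} = - \frac{185940}{389} + \frac{2496}{2335} = - \frac{433198956}{908315}$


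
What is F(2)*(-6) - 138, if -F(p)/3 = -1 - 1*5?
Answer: -246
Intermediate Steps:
F(p) = 18 (F(p) = -3*(-1 - 1*5) = -3*(-1 - 5) = -3*(-6) = 18)
F(2)*(-6) - 138 = 18*(-6) - 138 = -108 - 138 = -246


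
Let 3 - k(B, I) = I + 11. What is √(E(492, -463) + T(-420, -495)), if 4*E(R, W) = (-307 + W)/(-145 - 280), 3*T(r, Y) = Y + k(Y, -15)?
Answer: I*√42191790/510 ≈ 12.736*I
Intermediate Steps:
k(B, I) = -8 - I (k(B, I) = 3 - (I + 11) = 3 - (11 + I) = 3 + (-11 - I) = -8 - I)
T(r, Y) = 7/3 + Y/3 (T(r, Y) = (Y + (-8 - 1*(-15)))/3 = (Y + (-8 + 15))/3 = (Y + 7)/3 = (7 + Y)/3 = 7/3 + Y/3)
E(R, W) = 307/1700 - W/1700 (E(R, W) = ((-307 + W)/(-145 - 280))/4 = ((-307 + W)/(-425))/4 = ((-307 + W)*(-1/425))/4 = (307/425 - W/425)/4 = 307/1700 - W/1700)
√(E(492, -463) + T(-420, -495)) = √((307/1700 - 1/1700*(-463)) + (7/3 + (⅓)*(-495))) = √((307/1700 + 463/1700) + (7/3 - 165)) = √(77/170 - 488/3) = √(-82729/510) = I*√42191790/510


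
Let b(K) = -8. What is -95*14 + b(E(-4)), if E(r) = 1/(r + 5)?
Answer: -1338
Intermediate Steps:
E(r) = 1/(5 + r)
-95*14 + b(E(-4)) = -95*14 - 8 = -1330 - 8 = -1338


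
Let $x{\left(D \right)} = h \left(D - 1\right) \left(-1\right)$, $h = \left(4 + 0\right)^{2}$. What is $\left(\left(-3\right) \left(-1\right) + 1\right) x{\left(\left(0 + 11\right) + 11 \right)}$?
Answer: $-1344$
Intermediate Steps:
$h = 16$ ($h = 4^{2} = 16$)
$x{\left(D \right)} = 16 - 16 D$ ($x{\left(D \right)} = 16 \left(D - 1\right) \left(-1\right) = 16 \left(-1 + D\right) \left(-1\right) = \left(-16 + 16 D\right) \left(-1\right) = 16 - 16 D$)
$\left(\left(-3\right) \left(-1\right) + 1\right) x{\left(\left(0 + 11\right) + 11 \right)} = \left(\left(-3\right) \left(-1\right) + 1\right) \left(16 - 16 \left(\left(0 + 11\right) + 11\right)\right) = \left(3 + 1\right) \left(16 - 16 \left(11 + 11\right)\right) = 4 \left(16 - 352\right) = 4 \left(-336\right) = -1344$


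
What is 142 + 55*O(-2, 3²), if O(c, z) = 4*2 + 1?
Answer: 637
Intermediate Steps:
O(c, z) = 9 (O(c, z) = 8 + 1 = 9)
142 + 55*O(-2, 3²) = 142 + 55*9 = 142 + 495 = 637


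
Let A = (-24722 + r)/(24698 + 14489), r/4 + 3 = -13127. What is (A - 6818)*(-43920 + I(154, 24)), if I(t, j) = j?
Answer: 11731390714368/39187 ≈ 2.9937e+8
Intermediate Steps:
r = -52520 (r = -12 + 4*(-13127) = -12 - 52508 = -52520)
A = -77242/39187 (A = (-24722 - 52520)/(24698 + 14489) = -77242/39187 ≈ -1.9711)
(A - 6818)*(-43920 + I(154, 24)) = (-77242/39187 - 6818)*(-43920 + 24) = -267254208/39187*(-43896) = 11731390714368/39187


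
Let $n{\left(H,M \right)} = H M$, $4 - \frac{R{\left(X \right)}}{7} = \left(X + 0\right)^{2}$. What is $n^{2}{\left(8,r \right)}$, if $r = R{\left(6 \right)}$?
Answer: $3211264$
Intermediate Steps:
$R{\left(X \right)} = 28 - 7 X^{2}$ ($R{\left(X \right)} = 28 - 7 \left(X + 0\right)^{2} = 28 - 7 X^{2}$)
$r = -224$ ($r = 28 - 7 \cdot 6^{2} = 28 - 252 = -224$)
$n^{2}{\left(8,r \right)} = \left(8 \left(-224\right)\right)^{2} = \left(-1792\right)^{2} = 3211264$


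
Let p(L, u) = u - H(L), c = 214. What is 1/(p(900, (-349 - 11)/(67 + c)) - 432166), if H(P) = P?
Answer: -281/121691906 ≈ -2.3091e-6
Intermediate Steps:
p(L, u) = u - L
1/(p(900, (-349 - 11)/(67 + c)) - 432166) = 1/(((-349 - 11)/(67 + 214) - 1*900) - 432166) = 1/((-360/281 - 900) - 432166) = 1/(-253260/281 - 432166) = 1/(-121691906/281) = -281/121691906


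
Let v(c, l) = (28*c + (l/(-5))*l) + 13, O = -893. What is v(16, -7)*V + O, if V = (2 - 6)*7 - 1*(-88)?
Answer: 26179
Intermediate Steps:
v(c, l) = 13 + 28*c - l**2/5 (v(c, l) = (28*c + (l*(-1/5))*l) + 13 = (28*c + (-l/5)*l) + 13 = (28*c - l**2/5) + 13 = 13 + 28*c - l**2/5)
V = 60 (V = -4*7 + 88 = -28 + 88 = 60)
v(16, -7)*V + O = (13 + 28*16 - 1/5*(-7)**2)*60 - 893 = (13 + 448 - 1/5*49)*60 - 893 = (13 + 448 - 49/5)*60 - 893 = (2256/5)*60 - 893 = 27072 - 893 = 26179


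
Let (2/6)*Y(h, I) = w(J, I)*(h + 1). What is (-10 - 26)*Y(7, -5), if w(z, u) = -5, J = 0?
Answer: 4320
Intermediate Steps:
Y(h, I) = -15 - 15*h (Y(h, I) = 3*(-5*(h + 1)) = 3*(-5*(1 + h)) = 3*(-5 - 5*h) = -15 - 15*h)
(-10 - 26)*Y(7, -5) = (-10 - 26)*(-15 - 15*7) = -36*(-15 - 105) = -36*(-120) = 4320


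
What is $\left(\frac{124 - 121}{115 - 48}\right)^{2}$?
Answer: $\frac{9}{4489} \approx 0.0020049$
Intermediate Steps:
$\left(\frac{124 - 121}{115 - 48}\right)^{2} = \left(\frac{3}{67}\right)^{2} = \frac{9}{4489}$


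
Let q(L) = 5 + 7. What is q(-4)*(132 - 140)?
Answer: -96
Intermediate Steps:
q(L) = 12
q(-4)*(132 - 140) = 12*(132 - 140) = 12*(-8) = -96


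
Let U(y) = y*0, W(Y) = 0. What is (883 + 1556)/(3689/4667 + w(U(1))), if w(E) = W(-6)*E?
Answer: 11382813/3689 ≈ 3085.6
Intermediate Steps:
U(y) = 0
w(E) = 0 (w(E) = 0*E = 0)
(883 + 1556)/(3689/4667 + w(U(1))) = (883 + 1556)/(3689/4667 + 0) = 2439/(3689*(1/4667) + 0) = 2439/(3689/4667 + 0) = 2439/(3689/4667) = 2439*(4667/3689) = 11382813/3689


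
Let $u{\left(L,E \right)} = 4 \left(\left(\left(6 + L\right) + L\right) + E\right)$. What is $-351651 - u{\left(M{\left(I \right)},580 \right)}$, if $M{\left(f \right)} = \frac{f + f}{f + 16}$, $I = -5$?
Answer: $- \frac{3893865}{11} \approx -3.5399 \cdot 10^{5}$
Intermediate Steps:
$M{\left(f \right)} = \frac{2 f}{16 + f}$
$u{\left(L,E \right)} = 24 + 4 E + 8 L$ ($u{\left(L,E \right)} = 4 \left(\left(6 + 2 L\right) + E\right) = 4 \left(6 + E + 2 L\right) = 24 + 4 E + 8 L$)
$-351651 - u{\left(M{\left(I \right)},580 \right)} = -351651 - \left(24 + 4 \cdot 580 + 8 \cdot 2 \left(-5\right) \frac{1}{16 - 5}\right) = -351651 - \left(24 + 2320 + 8 \cdot 2 \left(-5\right) \frac{1}{11}\right) = -351651 - \left(24 + 2320 + 8 \left(- \frac{10}{11}\right)\right) = -351651 - \left(24 + 2320 - \frac{80}{11}\right) = -351651 - \frac{25704}{11} = - \frac{3893865}{11}$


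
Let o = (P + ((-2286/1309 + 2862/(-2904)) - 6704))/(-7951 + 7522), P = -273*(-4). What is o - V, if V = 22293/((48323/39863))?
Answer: -1994739718650689/108545248812 ≈ -18377.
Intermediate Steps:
P = 1092
V = 888665859/48323 (V = 22293/((48323*(1/39863))) = 22293/(48323/39863) = 22293*(39863/48323) = 888665859/48323 ≈ 18390.)
o = 323386099/24708684 (o = (1092 + ((-2286/1309 + 2862/(-2904)) - 6704))/(-7951 + 7522) = (1092 + ((-2286*1/1309 + 2862*(-1/2904)) - 6704))/(-429) = (1092 + ((-2286/1309 - 477/484) - 6704))*(-1/429) = (1092 + (-157347/57596 - 6704))*(-1/429) = (1092 - 386280931/57596)*(-1/429) = -323386099/57596*(-1/429) = 323386099/24708684 ≈ 13.088)
o - V = 323386099/24708684 - 1*888665859/48323 = 323386099/24708684 - 888665859/48323 = -1994739718650689/108545248812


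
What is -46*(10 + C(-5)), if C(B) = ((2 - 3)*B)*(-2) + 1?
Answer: -46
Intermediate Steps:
C(B) = 1 + 2*B (C(B) = -B*(-2) + 1 = 2*B + 1 = 1 + 2*B)
-46*(10 + C(-5)) = -46*(10 + (1 + 2*(-5))) = -46*(10 + (1 - 10)) = -46*(10 - 9) = -46*1 = -46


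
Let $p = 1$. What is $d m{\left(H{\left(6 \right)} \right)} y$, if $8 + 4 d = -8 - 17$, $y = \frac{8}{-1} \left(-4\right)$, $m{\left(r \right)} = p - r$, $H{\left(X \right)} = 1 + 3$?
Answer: $792$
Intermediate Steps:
$H{\left(X \right)} = 4$
$m{\left(r \right)} = 1 - r$
$y = 32$ ($y = 8 \left(-1\right) \left(-4\right) = \left(-8\right) \left(-4\right) = 32$)
$d = - \frac{33}{4}$ ($d = -2 + \frac{-8 - 17}{4} = -2 + \frac{1}{4} \left(-25\right) = -2 - \frac{25}{4} = - \frac{33}{4} \approx -8.25$)
$d m{\left(H{\left(6 \right)} \right)} y = - \frac{33 \left(1 - 4\right)}{4} \cdot 32 = \left(- \frac{33}{4}\right) \left(-3\right) 32 = \frac{99}{4} \cdot 32 = 792$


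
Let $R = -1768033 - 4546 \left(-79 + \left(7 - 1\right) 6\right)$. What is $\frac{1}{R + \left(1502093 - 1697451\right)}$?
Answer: $- \frac{1}{1767913} \approx -5.6564 \cdot 10^{-7}$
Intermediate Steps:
$R = -1572555$ ($R = -1768033 - 4546 \left(-79 + 6 \cdot 6\right) = -1768033 - 4546 \left(-79 + 36\right) = -1768033 - -195478 = -1768033 + 195478 = -1572555$)
$\frac{1}{R + \left(1502093 - 1697451\right)} = \frac{1}{-1572555 + \left(1502093 - 1697451\right)} = \frac{1}{-1572555 - 195358} = \frac{1}{-1767913} = - \frac{1}{1767913}$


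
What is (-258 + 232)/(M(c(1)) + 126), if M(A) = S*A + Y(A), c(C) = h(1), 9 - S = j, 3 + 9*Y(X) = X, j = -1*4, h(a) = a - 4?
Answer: -78/259 ≈ -0.30116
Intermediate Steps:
h(a) = -4 + a
j = -4
Y(X) = -⅓ + X/9
S = 13 (S = 9 - 1*(-4) = 9 + 4 = 13)
c(C) = -3 (c(C) = -4 + 1 = -3)
M(A) = -⅓ + 118*A/9 (M(A) = 13*A + (-⅓ + A/9) = -⅓ + 118*A/9)
(-258 + 232)/(M(c(1)) + 126) = (-258 + 232)/((-⅓ + (118/9)*(-3)) + 126) = -26/((-⅓ - 118/3) + 126) = -26/(-119/3 + 126) = -26/259/3 = -26*3/259 = -78/259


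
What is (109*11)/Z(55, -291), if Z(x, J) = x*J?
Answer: -109/1455 ≈ -0.074914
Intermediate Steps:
Z(x, J) = J*x
(109*11)/Z(55, -291) = (109*11)/((-291*55)) = 1199/(-16005) = 1199*(-1/16005) = -109/1455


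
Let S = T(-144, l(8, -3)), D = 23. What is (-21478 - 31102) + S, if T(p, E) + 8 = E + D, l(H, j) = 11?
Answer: -52554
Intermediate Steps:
T(p, E) = 15 + E (T(p, E) = -8 + (E + 23) = -8 + (23 + E) = 15 + E)
S = 26 (S = 15 + 11 = 26)
(-21478 - 31102) + S = (-21478 - 31102) + 26 = -52580 + 26 = -52554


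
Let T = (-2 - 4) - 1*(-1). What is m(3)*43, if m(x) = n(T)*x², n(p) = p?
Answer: -1935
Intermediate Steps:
T = -5 (T = -6 + 1 = -5)
m(x) = -5*x²
m(3)*43 = -5*3²*43 = -5*9*43 = -45*43 = -1935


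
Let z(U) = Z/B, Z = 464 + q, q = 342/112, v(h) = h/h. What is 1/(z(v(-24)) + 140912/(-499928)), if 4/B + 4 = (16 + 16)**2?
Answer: 3499496/416784300391 ≈ 8.3964e-6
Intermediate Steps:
v(h) = 1
q = 171/56 (q = 342*(1/112) = 171/56 ≈ 3.0536)
B = 1/255 (B = 4/(-4 + (16 + 16)**2) = 4/(-4 + 32**2) = 4/(-4 + 1024) = 4/1020 = 4*(1/1020) = 1/255 ≈ 0.0039216)
Z = 26155/56 (Z = 464 + 171/56 = 26155/56 ≈ 467.05)
z(U) = 6669525/56 (z(U) = 26155/(56*(1/255)) = (26155/56)*255 = 6669525/56)
1/(z(v(-24)) + 140912/(-499928)) = 1/(6669525/56 + 140912/(-499928)) = 1/(6669525/56 + 140912*(-1/499928)) = 1/(6669525/56 - 17614/62491) = 1/(416784300391/3499496) = 3499496/416784300391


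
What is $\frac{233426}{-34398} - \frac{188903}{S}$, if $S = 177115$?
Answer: $- \frac{23920565692}{3046200885} \approx -7.8526$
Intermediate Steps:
$\frac{233426}{-34398} - \frac{188903}{S} = \frac{233426}{-34398} - \frac{188903}{177115} = 233426 \left(- \frac{1}{34398}\right) - \frac{188903}{177115} = - \frac{116713}{17199} - \frac{188903}{177115} = - \frac{23920565692}{3046200885}$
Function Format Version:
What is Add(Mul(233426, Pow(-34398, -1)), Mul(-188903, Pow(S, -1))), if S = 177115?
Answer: Rational(-23920565692, 3046200885) ≈ -7.8526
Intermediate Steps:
Add(Mul(233426, Pow(-34398, -1)), Mul(-188903, Pow(S, -1))) = Add(Mul(233426, Pow(-34398, -1)), Mul(-188903, Pow(177115, -1))) = Add(Mul(233426, Rational(-1, 34398)), Mul(-188903, Rational(1, 177115))) = Add(Rational(-116713, 17199), Rational(-188903, 177115)) = Rational(-23920565692, 3046200885)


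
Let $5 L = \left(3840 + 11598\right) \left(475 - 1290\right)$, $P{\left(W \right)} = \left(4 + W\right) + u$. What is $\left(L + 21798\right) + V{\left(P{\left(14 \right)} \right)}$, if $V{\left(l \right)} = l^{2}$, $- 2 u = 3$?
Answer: $- \frac{9977295}{4} \approx -2.4943 \cdot 10^{6}$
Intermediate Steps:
$u = - \frac{3}{2}$ ($u = \left(- \frac{1}{2}\right) 3 = - \frac{3}{2} \approx -1.5$)
$P{\left(W \right)} = \frac{5}{2} + W$ ($P{\left(W \right)} = \left(4 + W\right) - \frac{3}{2} = \frac{5}{2} + W$)
$L = -2516394$ ($L = \frac{\left(3840 + 11598\right) \left(475 - 1290\right)}{5} = \frac{15438 \left(-815\right)}{5} = \frac{1}{5} \left(-12581970\right) = -2516394$)
$\left(L + 21798\right) + V{\left(P{\left(14 \right)} \right)} = \left(-2516394 + 21798\right) + \left(\frac{5}{2} + 14\right)^{2} = -2494596 + \left(\frac{33}{2}\right)^{2} = -2494596 + \frac{1089}{4} = - \frac{9977295}{4}$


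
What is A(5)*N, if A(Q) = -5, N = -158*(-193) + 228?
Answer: -153610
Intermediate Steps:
N = 30722 (N = 30494 + 228 = 30722)
A(5)*N = -5*30722 = -153610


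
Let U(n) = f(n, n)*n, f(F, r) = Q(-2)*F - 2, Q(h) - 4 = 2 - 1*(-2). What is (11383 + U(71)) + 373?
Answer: 51942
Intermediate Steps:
Q(h) = 8 (Q(h) = 4 + (2 - 1*(-2)) = 4 + (2 + 2) = 4 + 4 = 8)
f(F, r) = -2 + 8*F (f(F, r) = 8*F - 2 = -2 + 8*F)
U(n) = n*(-2 + 8*n) (U(n) = (-2 + 8*n)*n = n*(-2 + 8*n))
(11383 + U(71)) + 373 = (11383 + 2*71*(-1 + 4*71)) + 373 = (11383 + 2*71*(-1 + 284)) + 373 = (11383 + 2*71*283) + 373 = (11383 + 40186) + 373 = 51569 + 373 = 51942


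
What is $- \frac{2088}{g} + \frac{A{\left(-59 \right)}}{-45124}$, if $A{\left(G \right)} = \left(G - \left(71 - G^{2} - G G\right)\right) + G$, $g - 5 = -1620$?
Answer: $\frac{83280517}{72875260} \approx 1.1428$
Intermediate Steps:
$g = -1615$ ($g = 5 - 1620 = -1615$)
$A{\left(G \right)} = -71 + 2 G + 2 G^{2}$ ($A{\left(G \right)} = \left(G + \left(\left(G^{2} + G^{2}\right) - 71\right)\right) + G = \left(G + \left(2 G^{2} - 71\right)\right) + G = \left(G + \left(-71 + 2 G^{2}\right)\right) + G = \left(-71 + G + 2 G^{2}\right) + G = -71 + 2 G + 2 G^{2}$)
$- \frac{2088}{g} + \frac{A{\left(-59 \right)}}{-45124} = - \frac{2088}{-1615} + \frac{-71 + 2 \left(-59\right) + 2 \left(-59\right)^{2}}{-45124} = \left(-2088\right) \left(- \frac{1}{1615}\right) + \left(-71 - 118 + 2 \cdot 3481\right) \left(- \frac{1}{45124}\right) = \frac{2088}{1615} + \left(-71 - 118 + 6962\right) \left(- \frac{1}{45124}\right) = \frac{2088}{1615} + 6773 \left(- \frac{1}{45124}\right) = \frac{2088}{1615} - \frac{6773}{45124} = \frac{83280517}{72875260}$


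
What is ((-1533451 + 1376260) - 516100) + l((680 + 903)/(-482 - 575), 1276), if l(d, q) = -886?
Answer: -674177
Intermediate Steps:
((-1533451 + 1376260) - 516100) + l((680 + 903)/(-482 - 575), 1276) = ((-1533451 + 1376260) - 516100) - 886 = (-157191 - 516100) - 886 = -673291 - 886 = -674177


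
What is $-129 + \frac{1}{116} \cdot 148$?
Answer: $- \frac{3704}{29} \approx -127.72$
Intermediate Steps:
$-129 + \frac{1}{116} \cdot 148 = -129 + \frac{37}{29} = - \frac{3704}{29}$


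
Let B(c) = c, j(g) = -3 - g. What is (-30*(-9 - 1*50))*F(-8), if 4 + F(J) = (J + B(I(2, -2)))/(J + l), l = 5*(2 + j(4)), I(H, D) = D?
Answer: -71980/11 ≈ -6543.6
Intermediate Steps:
l = -25 (l = 5*(2 + (-3 - 1*4)) = 5*(2 + (-3 - 4)) = 5*(2 - 7) = 5*(-5) = -25)
F(J) = -4 + (-2 + J)/(-25 + J) (F(J) = -4 + (J - 2)/(J - 25) = -4 + (-2 + J)/(-25 + J))
(-30*(-9 - 1*50))*F(-8) = (-30*(-9 - 1*50))*((98 - 3*(-8))/(-25 - 8)) = (-30*(-9 - 50))*((98 + 24)/(-33)) = (-30*(-59))*(-1/33*122) = 1770*(-122/33) = -71980/11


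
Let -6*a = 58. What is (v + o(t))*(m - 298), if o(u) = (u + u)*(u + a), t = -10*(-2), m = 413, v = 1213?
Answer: 561085/3 ≈ 1.8703e+5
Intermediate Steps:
a = -29/3 (a = -⅙*58 = -29/3 ≈ -9.6667)
t = 20
o(u) = 2*u*(-29/3 + u) (o(u) = (u + u)*(u - 29/3) = (2*u)*(-29/3 + u) = 2*u*(-29/3 + u))
(v + o(t))*(m - 298) = (1213 + (⅔)*20*(-29 + 3*20))*(413 - 298) = (1213 + (⅔)*20*(-29 + 60))*115 = (1213 + (⅔)*20*31)*115 = (1213 + 1240/3)*115 = (4879/3)*115 = 561085/3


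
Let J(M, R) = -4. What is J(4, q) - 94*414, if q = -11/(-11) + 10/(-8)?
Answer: -38920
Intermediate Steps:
q = -1/4 (q = -11*(-1/11) + 10*(-1/8) = 1 - 5/4 = -1/4 ≈ -0.25000)
J(4, q) - 94*414 = -4 - 94*414 = -4 - 38916 = -38920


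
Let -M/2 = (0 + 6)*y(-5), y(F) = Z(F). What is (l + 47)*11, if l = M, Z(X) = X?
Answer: 1177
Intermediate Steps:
y(F) = F
M = 60 (M = -2*(0 + 6)*(-5) = -12*(-5) = -2*(-30) = 60)
l = 60
(l + 47)*11 = (60 + 47)*11 = 107*11 = 1177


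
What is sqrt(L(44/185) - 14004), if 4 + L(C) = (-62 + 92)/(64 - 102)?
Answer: I*sqrt(5057173)/19 ≈ 118.36*I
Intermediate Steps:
L(C) = -91/19 (L(C) = -4 + (-62 + 92)/(64 - 102) = -4 + 30/(-38) = -4 + 30*(-1/38) = -4 - 15/19 = -91/19)
sqrt(L(44/185) - 14004) = sqrt(-91/19 - 14004) = sqrt(-266167/19) = I*sqrt(5057173)/19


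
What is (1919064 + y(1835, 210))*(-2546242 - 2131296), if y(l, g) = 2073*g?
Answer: -11012767401972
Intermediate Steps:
(1919064 + y(1835, 210))*(-2546242 - 2131296) = (1919064 + 2073*210)*(-2546242 - 2131296) = (1919064 + 435330)*(-4677538) = 2354394*(-4677538) = -11012767401972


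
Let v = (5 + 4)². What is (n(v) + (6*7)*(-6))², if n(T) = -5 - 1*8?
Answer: 70225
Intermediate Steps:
v = 81 (v = 9² = 81)
n(T) = -13 (n(T) = -5 - 8 = -13)
(n(v) + (6*7)*(-6))² = (-13 + (6*7)*(-6))² = (-13 + 42*(-6))² = (-13 - 252)² = (-265)² = 70225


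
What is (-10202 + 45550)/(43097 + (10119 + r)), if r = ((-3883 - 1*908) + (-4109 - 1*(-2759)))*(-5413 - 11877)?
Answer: 17674/53115553 ≈ 0.00033275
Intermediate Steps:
r = 106177890 (r = ((-3883 - 908) + (-4109 + 2759))*(-17290) = (-4791 - 1350)*(-17290) = -6141*(-17290) = 106177890)
(-10202 + 45550)/(43097 + (10119 + r)) = (-10202 + 45550)/(43097 + (10119 + 106177890)) = 35348/(43097 + 106188009) = 35348/106231106 = 35348*(1/106231106) = 17674/53115553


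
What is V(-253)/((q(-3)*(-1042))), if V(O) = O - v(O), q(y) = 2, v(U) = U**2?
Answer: 32131/1042 ≈ 30.836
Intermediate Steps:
V(O) = O - O**2
V(-253)/((q(-3)*(-1042))) = (-253*(1 - 1*(-253)))/((2*(-1042))) = -253*(1 + 253)/(-2084) = -253*254*(-1/2084) = -64262*(-1/2084) = 32131/1042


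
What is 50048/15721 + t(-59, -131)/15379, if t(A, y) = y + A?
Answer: 766701202/241773259 ≈ 3.1712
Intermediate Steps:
t(A, y) = A + y
50048/15721 + t(-59, -131)/15379 = 50048/15721 + (-59 - 131)/15379 = 50048*(1/15721) - 190*1/15379 = 50048/15721 - 190/15379 = 766701202/241773259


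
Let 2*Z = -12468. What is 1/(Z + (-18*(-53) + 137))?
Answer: -1/5143 ≈ -0.00019444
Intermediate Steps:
Z = -6234 (Z = (½)*(-12468) = -6234)
1/(Z + (-18*(-53) + 137)) = 1/(-6234 + (-18*(-53) + 137)) = 1/(-6234 + (954 + 137)) = 1/(-6234 + 1091) = 1/(-5143) = -1/5143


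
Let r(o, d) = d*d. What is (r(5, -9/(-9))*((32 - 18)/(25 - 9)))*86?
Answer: 301/4 ≈ 75.250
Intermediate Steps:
r(o, d) = d²
(r(5, -9/(-9))*((32 - 18)/(25 - 9)))*86 = ((-9/(-9))²*((32 - 18)/(25 - 9)))*86 = ((-9*(-⅑))²*(14/16))*86 = (1²*(14*(1/16)))*86 = (1*(7/8))*86 = (7/8)*86 = 301/4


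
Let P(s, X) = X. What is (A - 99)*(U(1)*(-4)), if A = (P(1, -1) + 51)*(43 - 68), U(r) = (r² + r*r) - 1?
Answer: 5396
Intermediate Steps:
U(r) = -1 + 2*r² (U(r) = (r² + r²) - 1 = 2*r² - 1 = -1 + 2*r²)
A = -1250 (A = (-1 + 51)*(43 - 68) = 50*(-25) = -1250)
(A - 99)*(U(1)*(-4)) = (-1250 - 99)*((-1 + 2*1²)*(-4)) = -1349*(-1 + 2*1)*(-4) = -1349*(-1 + 2)*(-4) = -1349*(-4) = 5396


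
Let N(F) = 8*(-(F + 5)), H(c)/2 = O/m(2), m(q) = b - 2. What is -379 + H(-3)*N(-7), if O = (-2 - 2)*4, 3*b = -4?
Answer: -1127/5 ≈ -225.40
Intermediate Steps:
b = -4/3 (b = (⅓)*(-4) = -4/3 ≈ -1.3333)
O = -16 (O = -4*4 = -16)
m(q) = -10/3 (m(q) = -4/3 - 2 = -10/3)
H(c) = 48/5 (H(c) = 2*(-16/(-10/3)) = 2*(-16*(-3/10)) = 2*(24/5) = 48/5)
N(F) = -40 - 8*F (N(F) = 8*(-(5 + F)) = 8*(-5 - F) = -40 - 8*F)
-379 + H(-3)*N(-7) = -379 + 48*(-40 - 8*(-7))/5 = -379 + 48*(-40 + 56)/5 = -379 + (48/5)*16 = -379 + 768/5 = -1127/5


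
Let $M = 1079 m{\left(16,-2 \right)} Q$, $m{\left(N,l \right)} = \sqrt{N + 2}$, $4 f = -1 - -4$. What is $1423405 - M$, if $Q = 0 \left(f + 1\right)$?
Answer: $1423405$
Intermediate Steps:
$f = \frac{3}{4}$ ($f = \frac{-1 - -4}{4} = \frac{-1 + 4}{4} = \frac{1}{4} \cdot 3 = \frac{3}{4} \approx 0.75$)
$m{\left(N,l \right)} = \sqrt{2 + N}$
$Q = 0$ ($Q = 0 \left(\frac{3}{4} + 1\right) = 0 \cdot \frac{7}{4} = 0$)
$M = 0$ ($M = 1079 \sqrt{2 + 16} \cdot 0 = 1079 \sqrt{18} \cdot 0 = 1079 \cdot 3 \sqrt{2} \cdot 0 = 3237 \sqrt{2} \cdot 0 = 0$)
$1423405 - M = 1423405 - 0 = 1423405 + 0 = 1423405$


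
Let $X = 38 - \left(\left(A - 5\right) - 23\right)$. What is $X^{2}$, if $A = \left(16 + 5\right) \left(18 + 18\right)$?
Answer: $476100$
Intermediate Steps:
$A = 756$ ($A = 21 \cdot 36 = 756$)
$X = -690$ ($X = 38 - \left(\left(756 - 5\right) - 23\right) = 38 - \left(751 - 23\right) = 38 - 728 = -690$)
$X^{2} = \left(-690\right)^{2} = 476100$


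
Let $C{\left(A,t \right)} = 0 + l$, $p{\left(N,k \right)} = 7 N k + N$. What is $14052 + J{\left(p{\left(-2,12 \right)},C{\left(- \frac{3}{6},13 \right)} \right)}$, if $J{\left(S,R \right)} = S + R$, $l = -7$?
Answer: $13875$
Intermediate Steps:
$p{\left(N,k \right)} = N + 7 N k$ ($p{\left(N,k \right)} = 7 N k + N = N + 7 N k$)
$C{\left(A,t \right)} = -7$ ($C{\left(A,t \right)} = 0 - 7 = -7$)
$J{\left(S,R \right)} = R + S$
$14052 + J{\left(p{\left(-2,12 \right)},C{\left(- \frac{3}{6},13 \right)} \right)} = 14052 - \left(7 + 2 \left(1 + 7 \cdot 12\right)\right) = 14052 - \left(7 + 2 \left(1 + 84\right)\right) = 14052 - 177 = 13875$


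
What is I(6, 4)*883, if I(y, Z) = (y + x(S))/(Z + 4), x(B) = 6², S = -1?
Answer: 18543/4 ≈ 4635.8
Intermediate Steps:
x(B) = 36
I(y, Z) = (36 + y)/(4 + Z) (I(y, Z) = (y + 36)/(Z + 4) = (36 + y)/(4 + Z))
I(6, 4)*883 = ((36 + 6)/(4 + 4))*883 = (42/8)*883 = ((⅛)*42)*883 = (21/4)*883 = 18543/4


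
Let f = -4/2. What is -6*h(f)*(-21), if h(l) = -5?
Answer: -630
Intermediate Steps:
f = -2 (f = -4*½ = -2)
-6*h(f)*(-21) = -6*(-5)*(-21) = 30*(-21) = -630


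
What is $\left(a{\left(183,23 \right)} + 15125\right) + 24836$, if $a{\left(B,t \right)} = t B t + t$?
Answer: $136791$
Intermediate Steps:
$a{\left(B,t \right)} = t + B t^{2}$ ($a{\left(B,t \right)} = B t t + t = B t^{2} + t = t + B t^{2}$)
$\left(a{\left(183,23 \right)} + 15125\right) + 24836 = \left(23 \left(1 + 183 \cdot 23\right) + 15125\right) + 24836 = \left(23 \left(1 + 4209\right) + 15125\right) + 24836 = \left(23 \cdot 4210 + 15125\right) + 24836 = \left(96830 + 15125\right) + 24836 = 111955 + 24836 = 136791$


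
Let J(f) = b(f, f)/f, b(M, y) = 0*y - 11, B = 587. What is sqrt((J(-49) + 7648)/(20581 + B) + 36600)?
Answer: sqrt(12654355321)/588 ≈ 191.31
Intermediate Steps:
b(M, y) = -11 (b(M, y) = 0 - 11 = -11)
J(f) = -11/f
sqrt((J(-49) + 7648)/(20581 + B) + 36600) = sqrt((-11/(-49) + 7648)/(20581 + 587) + 36600) = sqrt((-11*(-1/49) + 7648)/21168 + 36600) = sqrt((11/49 + 7648)*(1/21168) + 36600) = sqrt((374763/49)*(1/21168) + 36600) = sqrt(124921/345744 + 36600) = sqrt(12654355321/345744) = sqrt(12654355321)/588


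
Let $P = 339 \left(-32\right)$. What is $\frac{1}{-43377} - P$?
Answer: $\frac{470553695}{43377} \approx 10848.0$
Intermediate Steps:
$P = -10848$
$\frac{1}{-43377} - P = \frac{1}{-43377} - -10848 = - \frac{1}{43377} + 10848 = \frac{470553695}{43377}$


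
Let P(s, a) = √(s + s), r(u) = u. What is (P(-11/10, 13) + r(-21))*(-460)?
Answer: 9660 - 92*I*√55 ≈ 9660.0 - 682.29*I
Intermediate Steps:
P(s, a) = √2*√s (P(s, a) = √(2*s) = √2*√s)
(P(-11/10, 13) + r(-21))*(-460) = (√2*√(-11/10) - 21)*(-460) = (√2*(I*√110/10) - 21)*(-460) = (I*√55/5 - 21)*(-460) = (-21 + I*√55/5)*(-460) = 9660 - 92*I*√55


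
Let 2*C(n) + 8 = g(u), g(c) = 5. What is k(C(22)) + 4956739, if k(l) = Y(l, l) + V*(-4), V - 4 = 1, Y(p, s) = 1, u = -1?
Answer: 4956720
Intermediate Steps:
V = 5 (V = 4 + 1 = 5)
C(n) = -3/2 (C(n) = -4 + (½)*5 = -4 + 5/2 = -3/2)
k(l) = -19 (k(l) = 1 + 5*(-4) = 1 - 20 = -19)
k(C(22)) + 4956739 = -19 + 4956739 = 4956720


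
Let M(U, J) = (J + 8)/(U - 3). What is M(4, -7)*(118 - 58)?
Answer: 60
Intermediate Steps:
M(U, J) = (8 + J)/(-3 + U)
M(4, -7)*(118 - 58) = ((8 - 7)/(-3 + 4))*(118 - 58) = (1/1)*60 = (1*1)*60 = 1*60 = 60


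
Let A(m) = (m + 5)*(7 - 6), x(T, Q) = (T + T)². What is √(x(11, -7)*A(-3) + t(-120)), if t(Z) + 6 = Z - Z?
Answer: √962 ≈ 31.016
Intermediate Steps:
x(T, Q) = 4*T² (x(T, Q) = (2*T)² = 4*T²)
A(m) = 5 + m (A(m) = (5 + m)*1 = 5 + m)
t(Z) = -6 (t(Z) = -6 + (Z - Z) = -6 + 0 = -6)
√(x(11, -7)*A(-3) + t(-120)) = √((4*11²)*(5 - 3) - 6) = √((4*121)*2 - 6) = √(484*2 - 6) = √(968 - 6) = √962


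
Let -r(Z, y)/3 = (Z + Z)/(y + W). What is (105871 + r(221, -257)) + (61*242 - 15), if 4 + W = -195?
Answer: 9167189/76 ≈ 1.2062e+5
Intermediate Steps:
W = -199 (W = -4 - 195 = -199)
r(Z, y) = -6*Z/(-199 + y) (r(Z, y) = -3*(Z + Z)/(y - 199) = -3*2*Z/(-199 + y) = -6*Z/(-199 + y))
(105871 + r(221, -257)) + (61*242 - 15) = (105871 - 6*221/(-199 - 257)) + (61*242 - 15) = (105871 - 6*221/(-456)) + (14762 - 15) = (105871 - 6*221*(-1/456)) + 14747 = (105871 + 221/76) + 14747 = 8046417/76 + 14747 = 9167189/76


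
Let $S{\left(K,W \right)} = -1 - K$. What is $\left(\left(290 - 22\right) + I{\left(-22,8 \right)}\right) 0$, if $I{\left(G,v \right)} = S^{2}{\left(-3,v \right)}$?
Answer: $0$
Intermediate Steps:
$I{\left(G,v \right)} = 4$ ($I{\left(G,v \right)} = \left(-1 - -3\right)^{2} = \left(-1 + 3\right)^{2} = 2^{2} = 4$)
$\left(\left(290 - 22\right) + I{\left(-22,8 \right)}\right) 0 = \left(\left(290 - 22\right) + 4\right) 0 = \left(268 + 4\right) 0 = 272 \cdot 0 = 0$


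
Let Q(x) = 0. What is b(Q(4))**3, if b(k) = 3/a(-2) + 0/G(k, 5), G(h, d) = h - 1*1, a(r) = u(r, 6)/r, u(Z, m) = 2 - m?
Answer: 27/8 ≈ 3.3750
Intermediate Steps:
a(r) = -4/r (a(r) = (2 - 1*6)/r = (2 - 6)/r = -4/r)
G(h, d) = -1 + h (G(h, d) = h - 1 = -1 + h)
b(k) = 3/2 (b(k) = 3/((-4/(-2))) + 0/(-1 + k) = 3/((-4*(-1/2))) + 0 = 3/2 + 0 = 3/2)
b(Q(4))**3 = (3/2)**3 = 27/8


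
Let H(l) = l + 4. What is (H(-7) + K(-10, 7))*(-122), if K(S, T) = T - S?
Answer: -1708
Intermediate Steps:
H(l) = 4 + l
(H(-7) + K(-10, 7))*(-122) = ((4 - 7) + (7 - 1*(-10)))*(-122) = (-3 + (7 + 10))*(-122) = (-3 + 17)*(-122) = 14*(-122) = -1708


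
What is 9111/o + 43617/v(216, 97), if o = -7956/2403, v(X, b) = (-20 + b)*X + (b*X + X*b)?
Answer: -11863190167/4312152 ≈ -2751.1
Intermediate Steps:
v(X, b) = X*(-20 + b) + 2*X*b (v(X, b) = X*(-20 + b) + (X*b + X*b) = X*(-20 + b) + 2*X*b)
o = -884/267 (o = -7956*1/2403 = -884/267 ≈ -3.3109)
9111/o + 43617/v(216, 97) = 9111/(-884/267) + 43617/((216*(-20 + 3*97))) = 9111*(-267/884) + 43617/((216*(-20 + 291))) = -2432637/884 + 43617/((216*271)) = -2432637/884 + 43617/58536 = -2432637/884 + 43617*(1/58536) = -2432637/884 + 14539/19512 = -11863190167/4312152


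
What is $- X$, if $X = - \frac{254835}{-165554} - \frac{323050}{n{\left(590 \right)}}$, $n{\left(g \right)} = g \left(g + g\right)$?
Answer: $- \frac{21005747}{19535372} \approx -1.0753$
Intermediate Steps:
$n{\left(g \right)} = 2 g^{2}$ ($n{\left(g \right)} = g 2 g = 2 g^{2}$)
$X = \frac{21005747}{19535372}$ ($X = - \frac{254835}{-165554} - \frac{323050}{2 \cdot 590^{2}} = \left(-254835\right) \left(- \frac{1}{165554}\right) - \frac{323050}{2 \cdot 348100} = \frac{254835}{165554} - \frac{323050}{696200} = \frac{254835}{165554} - \frac{6461}{13924} = \frac{21005747}{19535372} \approx 1.0753$)
$- X = \left(-1\right) \frac{21005747}{19535372} = - \frac{21005747}{19535372}$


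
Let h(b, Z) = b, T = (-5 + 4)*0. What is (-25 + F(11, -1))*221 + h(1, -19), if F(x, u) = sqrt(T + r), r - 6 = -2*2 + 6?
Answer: -5524 + 442*sqrt(2) ≈ -4898.9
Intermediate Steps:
T = 0 (T = -1*0 = 0)
r = 8 (r = 6 + (-2*2 + 6) = 6 + (-4 + 6) = 6 + 2 = 8)
F(x, u) = 2*sqrt(2) (F(x, u) = sqrt(0 + 8) = sqrt(8) = 2*sqrt(2))
(-25 + F(11, -1))*221 + h(1, -19) = (-25 + 2*sqrt(2))*221 + 1 = (-5525 + 442*sqrt(2)) + 1 = -5524 + 442*sqrt(2)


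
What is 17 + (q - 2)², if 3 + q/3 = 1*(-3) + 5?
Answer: 42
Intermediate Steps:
q = -3 (q = -9 + 3*(1*(-3) + 5) = -9 + 3*(-3 + 5) = -9 + 3*2 = -9 + 6 = -3)
17 + (q - 2)² = 17 + (-3 - 2)² = 17 + (-5)² = 17 + 25 = 42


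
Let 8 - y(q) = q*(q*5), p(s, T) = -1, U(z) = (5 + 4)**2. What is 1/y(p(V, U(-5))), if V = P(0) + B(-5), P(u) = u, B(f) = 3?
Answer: 1/3 ≈ 0.33333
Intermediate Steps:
U(z) = 81 (U(z) = 9**2 = 81)
V = 3 (V = 0 + 3 = 3)
y(q) = 8 - 5*q**2 (y(q) = 8 - q*q*5 = 8 - q*5*q = 8 - 5*q**2)
1/y(p(V, U(-5))) = 1/(8 - 5*(-1)**2) = 1/(8 - 5*1) = 1/(8 - 5) = 1/3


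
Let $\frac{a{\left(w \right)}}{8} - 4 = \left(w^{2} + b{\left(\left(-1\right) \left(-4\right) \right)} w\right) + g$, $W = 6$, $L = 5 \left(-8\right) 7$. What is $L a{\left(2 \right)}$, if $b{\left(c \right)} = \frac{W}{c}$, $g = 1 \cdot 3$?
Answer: $-31360$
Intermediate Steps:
$L = -280$ ($L = \left(-40\right) 7 = -280$)
$g = 3$
$b{\left(c \right)} = \frac{6}{c}$
$a{\left(w \right)} = 56 + 8 w^{2} + 12 w$ ($a{\left(w \right)} = 32 + 8 \left(\left(w^{2} + \frac{6}{\left(-1\right) \left(-4\right)} w\right) + 3\right) = 32 + 8 \left(\left(w^{2} + \frac{6}{4} w\right) + 3\right) = 32 + 8 \left(\left(w^{2} + 6 \cdot \frac{1}{4} w\right) + 3\right) = 32 + 8 \left(\left(w^{2} + \frac{3 w}{2}\right) + 3\right) = 32 + 8 \left(3 + w^{2} + \frac{3 w}{2}\right) = 32 + \left(24 + 8 w^{2} + 12 w\right) = 56 + 8 w^{2} + 12 w$)
$L a{\left(2 \right)} = - 280 \left(56 + 8 \cdot 2^{2} + 12 \cdot 2\right) = - 280 \left(56 + 8 \cdot 4 + 24\right) = - 280 \left(56 + 32 + 24\right) = \left(-280\right) 112 = -31360$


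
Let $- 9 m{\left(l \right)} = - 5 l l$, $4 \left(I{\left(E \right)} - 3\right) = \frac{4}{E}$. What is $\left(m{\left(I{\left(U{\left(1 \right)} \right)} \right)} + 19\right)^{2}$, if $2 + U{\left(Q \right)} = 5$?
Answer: $\frac{4157521}{6561} \approx 633.67$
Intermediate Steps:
$U{\left(Q \right)} = 3$ ($U{\left(Q \right)} = -2 + 5 = 3$)
$I{\left(E \right)} = 3 + \frac{1}{E}$ ($I{\left(E \right)} = 3 + \frac{4 \frac{1}{E}}{4} = 3 + \frac{1}{E}$)
$m{\left(l \right)} = \frac{5 l^{2}}{9}$ ($m{\left(l \right)} = - \frac{- 5 l l}{9} = - \frac{\left(-5\right) l^{2}}{9} = \frac{5 l^{2}}{9}$)
$\left(m{\left(I{\left(U{\left(1 \right)} \right)} \right)} + 19\right)^{2} = \left(\frac{5 \left(3 + \frac{1}{3}\right)^{2}}{9} + 19\right)^{2} = \left(\frac{5 \left(\frac{10}{3}\right)^{2}}{9} + 19\right)^{2} = \left(\frac{5}{9} \cdot \frac{100}{9} + 19\right)^{2} = \left(\frac{500}{81} + 19\right)^{2} = \left(\frac{2039}{81}\right)^{2} = \frac{4157521}{6561}$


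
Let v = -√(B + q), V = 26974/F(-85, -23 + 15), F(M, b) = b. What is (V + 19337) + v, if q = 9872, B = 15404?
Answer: 63861/4 - 2*√6319 ≈ 15806.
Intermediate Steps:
V = -13487/4 (V = 26974/(-23 + 15) = 26974/(-8) = 26974*(-⅛) = -13487/4 ≈ -3371.8)
v = -2*√6319 (v = -√(15404 + 9872) = -√25276 = -2*√6319 ≈ -158.98)
(V + 19337) + v = (-13487/4 + 19337) - 2*√6319 = 63861/4 - 2*√6319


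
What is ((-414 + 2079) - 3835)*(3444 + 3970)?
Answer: -16088380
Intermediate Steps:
((-414 + 2079) - 3835)*(3444 + 3970) = (1665 - 3835)*7414 = -2170*7414 = -16088380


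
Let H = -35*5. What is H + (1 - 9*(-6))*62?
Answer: 3235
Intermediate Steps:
H = -175
H + (1 - 9*(-6))*62 = -175 + (1 - 9*(-6))*62 = -175 + (1 + 54)*62 = -175 + 55*62 = -175 + 3410 = 3235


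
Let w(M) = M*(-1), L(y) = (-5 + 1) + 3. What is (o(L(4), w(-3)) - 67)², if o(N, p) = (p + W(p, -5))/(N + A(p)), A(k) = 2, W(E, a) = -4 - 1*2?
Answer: 4900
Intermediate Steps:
W(E, a) = -6 (W(E, a) = -4 - 2 = -6)
L(y) = -1 (L(y) = -4 + 3 = -1)
w(M) = -M
o(N, p) = (-6 + p)/(2 + N) (o(N, p) = (p - 6)/(N + 2) = (-6 + p)/(2 + N))
(o(L(4), w(-3)) - 67)² = ((-6 - 1*(-3))/(2 - 1) - 67)² = ((-6 + 3)/1 - 67)² = (1*(-3) - 67)² = (-3 - 67)² = (-70)² = 4900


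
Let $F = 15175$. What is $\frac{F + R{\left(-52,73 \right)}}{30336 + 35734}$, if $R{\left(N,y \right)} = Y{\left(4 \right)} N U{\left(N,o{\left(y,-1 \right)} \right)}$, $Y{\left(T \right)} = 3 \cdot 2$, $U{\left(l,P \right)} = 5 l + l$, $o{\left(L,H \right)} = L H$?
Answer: $\frac{112519}{66070} \approx 1.703$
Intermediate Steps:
$o{\left(L,H \right)} = H L$
$U{\left(l,P \right)} = 6 l$
$Y{\left(T \right)} = 6$
$R{\left(N,y \right)} = 36 N^{2}$ ($R{\left(N,y \right)} = 6 N 6 N = 36 N^{2}$)
$\frac{F + R{\left(-52,73 \right)}}{30336 + 35734} = \frac{15175 + 36 \left(-52\right)^{2}}{30336 + 35734} = \frac{15175 + 36 \cdot 2704}{66070} = \left(15175 + 97344\right) \frac{1}{66070} = 112519 \cdot \frac{1}{66070} = \frac{112519}{66070}$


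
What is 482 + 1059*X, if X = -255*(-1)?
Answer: 270527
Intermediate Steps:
X = 255
482 + 1059*X = 482 + 1059*255 = 482 + 270045 = 270527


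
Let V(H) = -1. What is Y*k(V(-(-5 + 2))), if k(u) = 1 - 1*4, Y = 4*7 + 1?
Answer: -87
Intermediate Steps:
Y = 29 (Y = 28 + 1 = 29)
k(u) = -3 (k(u) = 1 - 4 = -3)
Y*k(V(-(-5 + 2))) = 29*(-3) = -87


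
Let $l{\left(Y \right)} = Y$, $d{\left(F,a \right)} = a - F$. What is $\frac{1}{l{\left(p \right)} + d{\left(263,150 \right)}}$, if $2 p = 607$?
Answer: $\frac{2}{381} \approx 0.0052493$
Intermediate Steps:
$p = \frac{607}{2}$ ($p = \frac{1}{2} \cdot 607 = \frac{607}{2} \approx 303.5$)
$\frac{1}{l{\left(p \right)} + d{\left(263,150 \right)}} = \frac{1}{\frac{607}{2} + \left(150 - 263\right)} = \frac{1}{\frac{607}{2} - 113} = \frac{1}{\frac{381}{2}} = \frac{2}{381}$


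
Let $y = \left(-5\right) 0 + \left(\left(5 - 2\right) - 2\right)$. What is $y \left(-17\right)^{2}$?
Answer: $289$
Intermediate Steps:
$y = 1$ ($y = 0 + \left(3 - 2\right) = 0 + 1 = 1$)
$y \left(-17\right)^{2} = 1 \left(-17\right)^{2} = 1 \cdot 289 = 289$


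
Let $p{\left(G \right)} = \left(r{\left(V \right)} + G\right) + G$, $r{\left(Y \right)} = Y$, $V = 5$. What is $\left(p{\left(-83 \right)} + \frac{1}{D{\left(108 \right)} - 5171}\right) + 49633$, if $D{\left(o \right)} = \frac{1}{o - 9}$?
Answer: $\frac{25326101917}{511928} \approx 49472.0$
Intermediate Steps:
$p{\left(G \right)} = 5 + 2 G$ ($p{\left(G \right)} = \left(5 + G\right) + G = 5 + 2 G$)
$D{\left(o \right)} = \frac{1}{-9 + o}$
$\left(p{\left(-83 \right)} + \frac{1}{D{\left(108 \right)} - 5171}\right) + 49633 = \left(\left(5 + 2 \left(-83\right)\right) + \frac{1}{\frac{1}{-9 + 108} - 5171}\right) + 49633 = \left(\left(5 - 166\right) + \frac{1}{\frac{1}{99} - 5171}\right) + 49633 = \left(-161 + \frac{1}{\frac{1}{99} - 5171}\right) + 49633 = \left(-161 + \frac{1}{- \frac{511928}{99}}\right) + 49633 = \left(-161 - \frac{99}{511928}\right) + 49633 = - \frac{82420507}{511928} + 49633 = \frac{25326101917}{511928}$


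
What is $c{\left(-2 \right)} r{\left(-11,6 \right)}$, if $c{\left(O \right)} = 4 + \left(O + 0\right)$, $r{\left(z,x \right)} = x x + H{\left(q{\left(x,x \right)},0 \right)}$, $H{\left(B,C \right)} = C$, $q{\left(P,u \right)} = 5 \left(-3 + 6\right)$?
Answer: $72$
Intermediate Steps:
$q{\left(P,u \right)} = 15$ ($q{\left(P,u \right)} = 5 \cdot 3 = 15$)
$r{\left(z,x \right)} = x^{2}$ ($r{\left(z,x \right)} = x x + 0 = x^{2} + 0 = x^{2}$)
$c{\left(O \right)} = 4 + O$
$c{\left(-2 \right)} r{\left(-11,6 \right)} = \left(4 - 2\right) 6^{2} = 2 \cdot 36 = 72$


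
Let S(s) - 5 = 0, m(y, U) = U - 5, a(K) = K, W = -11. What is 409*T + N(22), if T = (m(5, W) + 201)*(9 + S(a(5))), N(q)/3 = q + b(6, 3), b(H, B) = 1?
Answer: 1059379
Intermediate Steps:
m(y, U) = -5 + U
N(q) = 3 + 3*q (N(q) = 3*(q + 1) = 3*(1 + q) = 3 + 3*q)
S(s) = 5 (S(s) = 5 + 0 = 5)
T = 2590 (T = ((-5 - 11) + 201)*(9 + 5) = (-16 + 201)*14 = 185*14 = 2590)
409*T + N(22) = 409*2590 + (3 + 3*22) = 1059310 + (3 + 66) = 1059310 + 69 = 1059379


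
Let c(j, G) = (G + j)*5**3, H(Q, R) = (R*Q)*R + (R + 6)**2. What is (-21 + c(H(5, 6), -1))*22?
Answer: 887788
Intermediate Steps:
H(Q, R) = (6 + R)**2 + Q*R**2 (H(Q, R) = (Q*R)*R + (6 + R)**2 = Q*R**2 + (6 + R)**2 = (6 + R)**2 + Q*R**2)
c(j, G) = 125*G + 125*j (c(j, G) = (G + j)*125 = 125*G + 125*j)
(-21 + c(H(5, 6), -1))*22 = (-21 + (125*(-1) + 125*((6 + 6)**2 + 5*6**2)))*22 = (-21 + (-125 + 125*(12**2 + 5*36)))*22 = (-21 + (-125 + 125*(144 + 180)))*22 = (-21 + (-125 + 125*324))*22 = (-21 + (-125 + 40500))*22 = (-21 + 40375)*22 = 40354*22 = 887788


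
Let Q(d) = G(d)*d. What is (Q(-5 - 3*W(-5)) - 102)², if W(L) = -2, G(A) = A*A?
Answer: 10201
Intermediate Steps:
G(A) = A²
Q(d) = d³ (Q(d) = d²*d = d³)
(Q(-5 - 3*W(-5)) - 102)² = ((-5 - 3*(-2))³ - 102)² = ((-5 + 6)³ - 102)² = (1³ - 102)² = (1 - 102)² = (-101)² = 10201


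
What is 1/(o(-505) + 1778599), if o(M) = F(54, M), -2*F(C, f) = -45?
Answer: 2/3557243 ≈ 5.6223e-7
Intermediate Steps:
F(C, f) = 45/2 (F(C, f) = -½*(-45) = 45/2)
o(M) = 45/2
1/(o(-505) + 1778599) = 1/(45/2 + 1778599) = 1/(3557243/2) = 2/3557243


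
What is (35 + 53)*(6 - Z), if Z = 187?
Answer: -15928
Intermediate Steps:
(35 + 53)*(6 - Z) = (35 + 53)*(6 - 1*187) = 88*(6 - 187) = 88*(-181) = -15928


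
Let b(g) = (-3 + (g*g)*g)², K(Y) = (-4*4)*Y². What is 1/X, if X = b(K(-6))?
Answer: 1/36520348582674441 ≈ 2.7382e-17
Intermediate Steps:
K(Y) = -16*Y²
b(g) = (-3 + g³)² (b(g) = (-3 + g²*g)² = (-3 + g³)²)
X = 36520348582674441 (X = (-3 + (-16*(-6)²)³)² = (-3 + (-16*36)³)² = (-3 + (-576)³)² = (-3 - 191102976)² = (-191102979)² = 36520348582674441)
1/X = 1/36520348582674441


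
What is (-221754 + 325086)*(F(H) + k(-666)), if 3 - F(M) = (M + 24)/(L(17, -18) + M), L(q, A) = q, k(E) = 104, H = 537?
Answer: 3033672522/277 ≈ 1.0952e+7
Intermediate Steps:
F(M) = 3 - (24 + M)/(17 + M) (F(M) = 3 - (M + 24)/(17 + M) = 3 - (24 + M)/(17 + M))
(-221754 + 325086)*(F(H) + k(-666)) = (-221754 + 325086)*((27 + 2*537)/(17 + 537) + 104) = 103332*((27 + 1074)/554 + 104) = 103332*((1/554)*1101 + 104) = 103332*(1101/554 + 104) = 103332*(58717/554) = 3033672522/277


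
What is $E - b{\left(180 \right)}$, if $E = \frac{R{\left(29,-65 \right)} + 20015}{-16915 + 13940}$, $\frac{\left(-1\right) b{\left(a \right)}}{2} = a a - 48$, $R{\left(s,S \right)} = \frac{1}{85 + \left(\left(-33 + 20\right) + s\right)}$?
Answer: $\frac{2777130412}{42925} \approx 64697.0$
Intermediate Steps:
$R{\left(s,S \right)} = \frac{1}{72 + s}$ ($R{\left(s,S \right)} = \frac{1}{85 + \left(-13 + s\right)} = \frac{1}{72 + s}$)
$b{\left(a \right)} = 96 - 2 a^{2}$ ($b{\left(a \right)} = - 2 \left(a a - 48\right) = - 2 \left(a^{2} - 48\right) = - 2 \left(-48 + a^{2}\right) = 96 - 2 a^{2}$)
$E = - \frac{288788}{42925}$ ($E = \frac{\frac{1}{72 + 29} + 20015}{-16915 + 13940} = \frac{\frac{1}{101} + 20015}{-2975} = \left(\frac{1}{101} + 20015\right) \left(- \frac{1}{2975}\right) = \frac{2021516}{101} \left(- \frac{1}{2975}\right) = - \frac{288788}{42925} \approx -6.7277$)
$E - b{\left(180 \right)} = - \frac{288788}{42925} - \left(96 - 2 \cdot 180^{2}\right) = - \frac{288788}{42925} - \left(96 - 64800\right) = - \frac{288788}{42925} - -64704 = - \frac{288788}{42925} + 64704 = \frac{2777130412}{42925}$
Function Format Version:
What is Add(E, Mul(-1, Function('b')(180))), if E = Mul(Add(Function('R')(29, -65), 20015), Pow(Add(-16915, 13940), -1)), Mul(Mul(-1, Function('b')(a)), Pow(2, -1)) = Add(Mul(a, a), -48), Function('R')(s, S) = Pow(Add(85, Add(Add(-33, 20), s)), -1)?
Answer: Rational(2777130412, 42925) ≈ 64697.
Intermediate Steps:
Function('R')(s, S) = Pow(Add(72, s), -1) (Function('R')(s, S) = Pow(Add(85, Add(-13, s)), -1) = Pow(Add(72, s), -1))
Function('b')(a) = Add(96, Mul(-2, Pow(a, 2))) (Function('b')(a) = Mul(-2, Add(Mul(a, a), -48)) = Mul(-2, Add(Pow(a, 2), -48)) = Mul(-2, Add(-48, Pow(a, 2))) = Add(96, Mul(-2, Pow(a, 2))))
E = Rational(-288788, 42925) (E = Mul(Add(Pow(Add(72, 29), -1), 20015), Pow(Add(-16915, 13940), -1)) = Mul(Add(Pow(101, -1), 20015), Pow(-2975, -1)) = Mul(Add(Rational(1, 101), 20015), Rational(-1, 2975)) = Mul(Rational(2021516, 101), Rational(-1, 2975)) = Rational(-288788, 42925) ≈ -6.7277)
Add(E, Mul(-1, Function('b')(180))) = Add(Rational(-288788, 42925), Mul(-1, Add(96, Mul(-2, Pow(180, 2))))) = Add(Rational(-288788, 42925), Mul(-1, Add(96, Mul(-2, 32400)))) = Add(Rational(-288788, 42925), Mul(-1, Add(96, -64800))) = Add(Rational(-288788, 42925), Mul(-1, -64704)) = Add(Rational(-288788, 42925), 64704) = Rational(2777130412, 42925)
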